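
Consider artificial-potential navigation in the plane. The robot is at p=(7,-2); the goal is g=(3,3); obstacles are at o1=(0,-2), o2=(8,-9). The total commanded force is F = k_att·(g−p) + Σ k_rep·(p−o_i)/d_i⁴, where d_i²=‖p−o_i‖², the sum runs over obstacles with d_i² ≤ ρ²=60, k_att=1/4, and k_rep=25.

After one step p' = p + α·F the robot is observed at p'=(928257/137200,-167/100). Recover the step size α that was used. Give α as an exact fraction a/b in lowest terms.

α = 1/4

F_att = 1/4·(g−p) = 1/4·(-4,5) = (-1.0000,1.2500)
o1: d²=49 ≤ ρ²=60; F_rep = 25·(7,0)/49² = (0.0729,0.0000)
o2: d²=50 ≤ ρ²=60; F_rep = 25·(-1,7)/50² = (-0.0100,0.0700)
F = F_att + ΣF_rep = (-0.9371,1.3200)
Δp = p'−p = (-0.2343,0.3300); α = Δx/Fx = (-32143/137200) / (-32143/34300) = 1/4
check: Δy/Fy = (33/100) / (33/25) = 1/4 ✓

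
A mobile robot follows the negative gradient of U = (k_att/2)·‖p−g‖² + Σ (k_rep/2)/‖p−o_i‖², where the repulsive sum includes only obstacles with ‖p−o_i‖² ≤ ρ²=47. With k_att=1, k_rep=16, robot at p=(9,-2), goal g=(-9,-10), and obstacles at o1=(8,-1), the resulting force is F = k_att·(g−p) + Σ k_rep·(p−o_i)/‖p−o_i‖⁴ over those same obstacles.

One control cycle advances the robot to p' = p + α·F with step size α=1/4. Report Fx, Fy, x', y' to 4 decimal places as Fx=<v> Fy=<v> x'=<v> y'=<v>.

Fx=-14.0000 Fy=-12.0000 x'=5.5000 y'=-5.0000

F_att = 1·(g−p) = 1·(-18,-8) = (-18.0000,-8.0000)
o1: d²=2 ≤ ρ²=47; F_rep = 16·(1,-1)/2² = (4.0000,-4.0000)
F = F_att + ΣF_rep = (-14.0000,-12.0000)
p' = p + 1/4·F = (5.5000,-5.0000)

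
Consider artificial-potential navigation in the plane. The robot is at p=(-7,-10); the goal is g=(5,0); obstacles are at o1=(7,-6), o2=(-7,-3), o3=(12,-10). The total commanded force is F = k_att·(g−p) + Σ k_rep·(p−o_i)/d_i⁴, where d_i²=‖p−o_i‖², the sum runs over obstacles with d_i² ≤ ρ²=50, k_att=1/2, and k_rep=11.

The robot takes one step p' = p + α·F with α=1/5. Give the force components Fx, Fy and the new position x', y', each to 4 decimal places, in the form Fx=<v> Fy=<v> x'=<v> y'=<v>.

F_att = 1/2·(g−p) = 1/2·(12,10) = (6.0000,5.0000)
o1: d²=212 > ρ²=50 → inactive
o2: d²=49 ≤ ρ²=50; F_rep = 11·(0,-7)/49² = (0.0000,-0.0321)
o3: d²=361 > ρ²=50 → inactive
F = F_att + ΣF_rep = (6.0000,4.9679)
p' = p + 1/5·F = (-5.8000,-9.0064)

Fx=6.0000 Fy=4.9679 x'=-5.8000 y'=-9.0064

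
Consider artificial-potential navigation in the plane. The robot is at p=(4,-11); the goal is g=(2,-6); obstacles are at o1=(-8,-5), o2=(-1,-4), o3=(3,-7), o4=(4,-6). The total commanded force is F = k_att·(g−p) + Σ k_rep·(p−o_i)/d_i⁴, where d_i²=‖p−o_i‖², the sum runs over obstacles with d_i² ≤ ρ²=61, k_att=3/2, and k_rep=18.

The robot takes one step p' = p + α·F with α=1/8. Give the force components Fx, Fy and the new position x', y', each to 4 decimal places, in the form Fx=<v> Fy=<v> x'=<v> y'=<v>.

F_att = 3/2·(g−p) = 3/2·(-2,5) = (-3.0000,7.5000)
o1: d²=180 > ρ²=61 → inactive
o2: d²=74 > ρ²=61 → inactive
o3: d²=17 ≤ ρ²=61; F_rep = 18·(1,-4)/17² = (0.0623,-0.2491)
o4: d²=25 ≤ ρ²=61; F_rep = 18·(0,-5)/25² = (0.0000,-0.1440)
F = F_att + ΣF_rep = (-2.9377,7.1069)
p' = p + 1/8·F = (3.6328,-10.1116)

Fx=-2.9377 Fy=7.1069 x'=3.6328 y'=-10.1116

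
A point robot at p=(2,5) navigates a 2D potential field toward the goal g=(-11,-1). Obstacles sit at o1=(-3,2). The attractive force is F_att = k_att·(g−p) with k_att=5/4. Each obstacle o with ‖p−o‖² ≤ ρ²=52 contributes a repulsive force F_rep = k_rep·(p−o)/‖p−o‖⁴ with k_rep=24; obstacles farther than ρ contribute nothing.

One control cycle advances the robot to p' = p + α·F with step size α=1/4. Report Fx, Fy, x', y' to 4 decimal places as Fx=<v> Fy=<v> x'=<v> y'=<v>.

F_att = 5/4·(g−p) = 5/4·(-13,-6) = (-16.2500,-7.5000)
o1: d²=34 ≤ ρ²=52; F_rep = 24·(5,3)/34² = (0.1038,0.0623)
F = F_att + ΣF_rep = (-16.1462,-7.4377)
p' = p + 1/4·F = (-2.0365,3.1406)

Fx=-16.1462 Fy=-7.4377 x'=-2.0365 y'=3.1406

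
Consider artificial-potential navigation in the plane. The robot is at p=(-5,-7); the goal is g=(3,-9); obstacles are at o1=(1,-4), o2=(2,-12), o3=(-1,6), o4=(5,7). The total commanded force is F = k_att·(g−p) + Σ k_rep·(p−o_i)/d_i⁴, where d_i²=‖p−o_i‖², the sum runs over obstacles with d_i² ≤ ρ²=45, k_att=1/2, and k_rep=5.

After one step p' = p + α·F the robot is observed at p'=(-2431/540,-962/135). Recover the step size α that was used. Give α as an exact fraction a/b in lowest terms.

α = 1/8

F_att = 1/2·(g−p) = 1/2·(8,-2) = (4.0000,-1.0000)
o1: d²=45 ≤ ρ²=45; F_rep = 5·(-6,-3)/45² = (-0.0148,-0.0074)
o2: d²=74 > ρ²=45 → inactive
o3: d²=185 > ρ²=45 → inactive
o4: d²=296 > ρ²=45 → inactive
F = F_att + ΣF_rep = (3.9852,-1.0074)
Δp = p'−p = (0.4981,-0.1259); α = Δx/Fx = (269/540) / (538/135) = 1/8
check: Δy/Fy = (-17/135) / (-136/135) = 1/8 ✓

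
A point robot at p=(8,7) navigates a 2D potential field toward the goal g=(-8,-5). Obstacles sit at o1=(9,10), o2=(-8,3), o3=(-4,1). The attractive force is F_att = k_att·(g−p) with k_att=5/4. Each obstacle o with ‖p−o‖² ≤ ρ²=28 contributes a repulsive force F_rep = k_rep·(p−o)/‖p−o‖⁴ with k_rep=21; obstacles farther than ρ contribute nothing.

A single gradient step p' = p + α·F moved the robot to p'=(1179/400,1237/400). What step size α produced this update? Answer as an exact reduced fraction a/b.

α = 1/4

F_att = 5/4·(g−p) = 5/4·(-16,-12) = (-20.0000,-15.0000)
o1: d²=10 ≤ ρ²=28; F_rep = 21·(-1,-3)/10² = (-0.2100,-0.6300)
o2: d²=272 > ρ²=28 → inactive
o3: d²=180 > ρ²=28 → inactive
F = F_att + ΣF_rep = (-20.2100,-15.6300)
Δp = p'−p = (-5.0525,-3.9075); α = Δx/Fx = (-2021/400) / (-2021/100) = 1/4
check: Δy/Fy = (-1563/400) / (-1563/100) = 1/4 ✓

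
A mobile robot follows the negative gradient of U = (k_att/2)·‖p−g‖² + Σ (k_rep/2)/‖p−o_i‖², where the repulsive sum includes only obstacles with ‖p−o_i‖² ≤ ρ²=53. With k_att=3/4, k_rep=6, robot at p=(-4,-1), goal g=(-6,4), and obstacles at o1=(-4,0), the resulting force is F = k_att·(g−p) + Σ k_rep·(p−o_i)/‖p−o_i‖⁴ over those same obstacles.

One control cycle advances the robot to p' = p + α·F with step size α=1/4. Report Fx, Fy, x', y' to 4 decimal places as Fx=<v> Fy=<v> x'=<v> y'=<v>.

F_att = 3/4·(g−p) = 3/4·(-2,5) = (-1.5000,3.7500)
o1: d²=1 ≤ ρ²=53; F_rep = 6·(0,-1)/1² = (0.0000,-6.0000)
F = F_att + ΣF_rep = (-1.5000,-2.2500)
p' = p + 1/4·F = (-4.3750,-1.5625)

Fx=-1.5000 Fy=-2.2500 x'=-4.3750 y'=-1.5625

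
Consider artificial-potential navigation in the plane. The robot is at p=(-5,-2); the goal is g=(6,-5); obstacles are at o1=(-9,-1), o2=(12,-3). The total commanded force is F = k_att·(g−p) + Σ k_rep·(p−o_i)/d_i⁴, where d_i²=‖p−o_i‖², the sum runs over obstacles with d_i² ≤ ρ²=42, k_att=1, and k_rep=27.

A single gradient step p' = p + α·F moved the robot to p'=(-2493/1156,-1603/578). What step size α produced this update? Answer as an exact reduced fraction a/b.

α = 1/4

F_att = 1·(g−p) = 1·(11,-3) = (11.0000,-3.0000)
o1: d²=17 ≤ ρ²=42; F_rep = 27·(4,-1)/17² = (0.3737,-0.0934)
o2: d²=290 > ρ²=42 → inactive
F = F_att + ΣF_rep = (11.3737,-3.0934)
Δp = p'−p = (2.8434,-0.7734); α = Δx/Fx = (3287/1156) / (3287/289) = 1/4
check: Δy/Fy = (-447/578) / (-894/289) = 1/4 ✓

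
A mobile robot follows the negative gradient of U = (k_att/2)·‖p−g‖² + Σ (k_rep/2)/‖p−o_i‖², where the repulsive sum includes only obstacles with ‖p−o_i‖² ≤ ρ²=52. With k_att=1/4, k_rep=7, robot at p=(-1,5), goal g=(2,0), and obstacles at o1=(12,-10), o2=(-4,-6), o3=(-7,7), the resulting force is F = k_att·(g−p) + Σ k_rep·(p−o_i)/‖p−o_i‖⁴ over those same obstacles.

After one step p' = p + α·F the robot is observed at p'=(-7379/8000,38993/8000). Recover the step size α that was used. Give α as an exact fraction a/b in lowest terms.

α = 1/10

F_att = 1/4·(g−p) = 1/4·(3,-5) = (0.7500,-1.2500)
o1: d²=394 > ρ²=52 → inactive
o2: d²=130 > ρ²=52 → inactive
o3: d²=40 ≤ ρ²=52; F_rep = 7·(6,-2)/40² = (0.0262,-0.0088)
F = F_att + ΣF_rep = (0.7762,-1.2588)
Δp = p'−p = (0.0776,-0.1259); α = Δx/Fx = (621/8000) / (621/800) = 1/10
check: Δy/Fy = (-1007/8000) / (-1007/800) = 1/10 ✓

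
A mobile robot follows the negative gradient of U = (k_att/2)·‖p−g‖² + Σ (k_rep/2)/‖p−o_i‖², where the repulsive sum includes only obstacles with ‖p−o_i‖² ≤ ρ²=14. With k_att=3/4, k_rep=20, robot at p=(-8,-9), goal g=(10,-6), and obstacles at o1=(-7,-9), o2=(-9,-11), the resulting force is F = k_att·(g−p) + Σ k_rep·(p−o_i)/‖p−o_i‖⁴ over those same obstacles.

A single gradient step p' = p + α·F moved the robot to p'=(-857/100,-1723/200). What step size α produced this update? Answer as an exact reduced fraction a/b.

α = 1/10

F_att = 3/4·(g−p) = 3/4·(18,3) = (13.5000,2.2500)
o1: d²=1 ≤ ρ²=14; F_rep = 20·(-1,0)/1² = (-20.0000,0.0000)
o2: d²=5 ≤ ρ²=14; F_rep = 20·(1,2)/5² = (0.8000,1.6000)
F = F_att + ΣF_rep = (-5.7000,3.8500)
Δp = p'−p = (-0.5700,0.3850); α = Δx/Fx = (-57/100) / (-57/10) = 1/10
check: Δy/Fy = (77/200) / (77/20) = 1/10 ✓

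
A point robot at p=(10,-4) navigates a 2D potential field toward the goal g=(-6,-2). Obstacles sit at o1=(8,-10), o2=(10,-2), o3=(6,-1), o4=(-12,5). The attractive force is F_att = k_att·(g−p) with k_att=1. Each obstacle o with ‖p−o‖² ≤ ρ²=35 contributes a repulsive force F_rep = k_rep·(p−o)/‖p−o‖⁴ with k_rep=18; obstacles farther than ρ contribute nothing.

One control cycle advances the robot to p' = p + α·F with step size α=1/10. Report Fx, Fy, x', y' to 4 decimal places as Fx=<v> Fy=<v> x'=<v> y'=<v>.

F_att = 1·(g−p) = 1·(-16,2) = (-16.0000,2.0000)
o1: d²=40 > ρ²=35 → inactive
o2: d²=4 ≤ ρ²=35; F_rep = 18·(0,-2)/4² = (0.0000,-2.2500)
o3: d²=25 ≤ ρ²=35; F_rep = 18·(4,-3)/25² = (0.1152,-0.0864)
o4: d²=565 > ρ²=35 → inactive
F = F_att + ΣF_rep = (-15.8848,-0.3364)
p' = p + 1/10·F = (8.4115,-4.0336)

Fx=-15.8848 Fy=-0.3364 x'=8.4115 y'=-4.0336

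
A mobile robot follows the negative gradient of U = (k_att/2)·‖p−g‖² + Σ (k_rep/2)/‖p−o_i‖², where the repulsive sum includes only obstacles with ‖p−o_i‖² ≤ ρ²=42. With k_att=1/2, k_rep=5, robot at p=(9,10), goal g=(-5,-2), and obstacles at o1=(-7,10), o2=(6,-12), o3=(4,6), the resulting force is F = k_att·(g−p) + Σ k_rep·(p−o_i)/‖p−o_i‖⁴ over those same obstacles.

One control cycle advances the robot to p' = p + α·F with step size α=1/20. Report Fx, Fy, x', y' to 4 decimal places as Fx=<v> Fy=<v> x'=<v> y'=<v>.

F_att = 1/2·(g−p) = 1/2·(-14,-12) = (-7.0000,-6.0000)
o1: d²=256 > ρ²=42 → inactive
o2: d²=493 > ρ²=42 → inactive
o3: d²=41 ≤ ρ²=42; F_rep = 5·(5,4)/41² = (0.0149,0.0119)
F = F_att + ΣF_rep = (-6.9851,-5.9881)
p' = p + 1/20·F = (8.6507,9.7006)

Fx=-6.9851 Fy=-5.9881 x'=8.6507 y'=9.7006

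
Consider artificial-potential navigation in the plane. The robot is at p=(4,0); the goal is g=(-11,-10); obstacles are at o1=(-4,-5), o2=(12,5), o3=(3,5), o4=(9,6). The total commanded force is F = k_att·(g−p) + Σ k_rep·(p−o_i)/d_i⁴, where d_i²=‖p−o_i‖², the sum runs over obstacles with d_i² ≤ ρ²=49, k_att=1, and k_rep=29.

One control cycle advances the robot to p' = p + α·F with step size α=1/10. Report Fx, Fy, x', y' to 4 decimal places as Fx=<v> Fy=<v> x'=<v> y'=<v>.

F_att = 1·(g−p) = 1·(-15,-10) = (-15.0000,-10.0000)
o1: d²=89 > ρ²=49 → inactive
o2: d²=89 > ρ²=49 → inactive
o3: d²=26 ≤ ρ²=49; F_rep = 29·(1,-5)/26² = (0.0429,-0.2145)
o4: d²=61 > ρ²=49 → inactive
F = F_att + ΣF_rep = (-14.9571,-10.2145)
p' = p + 1/10·F = (2.5043,-1.0214)

Fx=-14.9571 Fy=-10.2145 x'=2.5043 y'=-1.0214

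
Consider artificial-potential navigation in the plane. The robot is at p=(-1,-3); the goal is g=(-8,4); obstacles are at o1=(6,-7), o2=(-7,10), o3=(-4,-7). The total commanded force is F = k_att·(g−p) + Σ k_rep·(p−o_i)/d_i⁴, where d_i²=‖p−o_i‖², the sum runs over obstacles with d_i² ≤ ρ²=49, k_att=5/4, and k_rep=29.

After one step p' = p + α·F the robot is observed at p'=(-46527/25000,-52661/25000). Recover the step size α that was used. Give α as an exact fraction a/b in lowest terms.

F_att = 5/4·(g−p) = 5/4·(-7,7) = (-8.7500,8.7500)
o1: d²=65 > ρ²=49 → inactive
o2: d²=205 > ρ²=49 → inactive
o3: d²=25 ≤ ρ²=49; F_rep = 29·(3,4)/25² = (0.1392,0.1856)
F = F_att + ΣF_rep = (-8.6108,8.9356)
Δp = p'−p = (-0.8611,0.8936); α = Δx/Fx = (-21527/25000) / (-21527/2500) = 1/10
check: Δy/Fy = (22339/25000) / (22339/2500) = 1/10 ✓

α = 1/10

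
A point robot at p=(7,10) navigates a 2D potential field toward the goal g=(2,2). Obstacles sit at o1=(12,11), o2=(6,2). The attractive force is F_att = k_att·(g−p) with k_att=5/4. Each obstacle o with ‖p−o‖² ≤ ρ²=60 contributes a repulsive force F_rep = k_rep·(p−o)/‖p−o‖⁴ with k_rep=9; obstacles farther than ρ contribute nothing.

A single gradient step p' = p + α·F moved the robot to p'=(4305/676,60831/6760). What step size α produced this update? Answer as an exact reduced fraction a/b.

F_att = 5/4·(g−p) = 5/4·(-5,-8) = (-6.2500,-10.0000)
o1: d²=26 ≤ ρ²=60; F_rep = 9·(-5,-1)/26² = (-0.0666,-0.0133)
o2: d²=65 > ρ²=60 → inactive
F = F_att + ΣF_rep = (-6.3166,-10.0133)
Δp = p'−p = (-0.6317,-1.0013); α = Δx/Fx = (-427/676) / (-2135/338) = 1/10
check: Δy/Fy = (-6769/6760) / (-6769/676) = 1/10 ✓

α = 1/10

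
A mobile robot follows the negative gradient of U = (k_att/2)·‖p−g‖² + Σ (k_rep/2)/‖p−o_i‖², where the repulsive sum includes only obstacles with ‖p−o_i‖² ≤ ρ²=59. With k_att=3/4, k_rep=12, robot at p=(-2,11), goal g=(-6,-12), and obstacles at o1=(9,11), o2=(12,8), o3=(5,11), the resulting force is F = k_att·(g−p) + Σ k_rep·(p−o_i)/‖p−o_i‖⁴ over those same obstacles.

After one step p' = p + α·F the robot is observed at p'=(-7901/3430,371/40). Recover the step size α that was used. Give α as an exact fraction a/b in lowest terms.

α = 1/10

F_att = 3/4·(g−p) = 3/4·(-4,-23) = (-3.0000,-17.2500)
o1: d²=121 > ρ²=59 → inactive
o2: d²=205 > ρ²=59 → inactive
o3: d²=49 ≤ ρ²=59; F_rep = 12·(-7,0)/49² = (-0.0350,0.0000)
F = F_att + ΣF_rep = (-3.0350,-17.2500)
Δp = p'−p = (-0.3035,-1.7250); α = Δx/Fx = (-1041/3430) / (-1041/343) = 1/10
check: Δy/Fy = (-69/40) / (-69/4) = 1/10 ✓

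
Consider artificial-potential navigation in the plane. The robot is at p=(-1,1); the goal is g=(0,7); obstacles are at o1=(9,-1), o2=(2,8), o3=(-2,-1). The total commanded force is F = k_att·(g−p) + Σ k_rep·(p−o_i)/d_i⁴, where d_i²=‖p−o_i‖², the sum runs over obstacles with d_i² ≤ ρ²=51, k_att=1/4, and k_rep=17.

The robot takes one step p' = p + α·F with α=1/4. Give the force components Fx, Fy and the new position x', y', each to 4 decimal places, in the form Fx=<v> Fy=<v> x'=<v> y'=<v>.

Fx=0.9300 Fy=2.8600 x'=-0.7675 y'=1.7150

F_att = 1/4·(g−p) = 1/4·(1,6) = (0.2500,1.5000)
o1: d²=104 > ρ²=51 → inactive
o2: d²=58 > ρ²=51 → inactive
o3: d²=5 ≤ ρ²=51; F_rep = 17·(1,2)/5² = (0.6800,1.3600)
F = F_att + ΣF_rep = (0.9300,2.8600)
p' = p + 1/4·F = (-0.7675,1.7150)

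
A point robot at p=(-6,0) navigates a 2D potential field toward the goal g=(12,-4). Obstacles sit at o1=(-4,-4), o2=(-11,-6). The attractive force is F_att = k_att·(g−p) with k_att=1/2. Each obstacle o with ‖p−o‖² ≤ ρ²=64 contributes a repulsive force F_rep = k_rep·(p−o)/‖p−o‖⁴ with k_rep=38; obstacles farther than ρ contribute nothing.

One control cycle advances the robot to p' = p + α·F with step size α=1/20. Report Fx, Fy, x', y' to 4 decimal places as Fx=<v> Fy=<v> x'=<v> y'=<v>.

Fx=8.8611 Fy=-1.5587 x'=-5.5569 y'=-0.0779

F_att = 1/2·(g−p) = 1/2·(18,-4) = (9.0000,-2.0000)
o1: d²=20 ≤ ρ²=64; F_rep = 38·(-2,4)/20² = (-0.1900,0.3800)
o2: d²=61 ≤ ρ²=64; F_rep = 38·(5,6)/61² = (0.0511,0.0613)
F = F_att + ΣF_rep = (8.8611,-1.5587)
p' = p + 1/20·F = (-5.5569,-0.0779)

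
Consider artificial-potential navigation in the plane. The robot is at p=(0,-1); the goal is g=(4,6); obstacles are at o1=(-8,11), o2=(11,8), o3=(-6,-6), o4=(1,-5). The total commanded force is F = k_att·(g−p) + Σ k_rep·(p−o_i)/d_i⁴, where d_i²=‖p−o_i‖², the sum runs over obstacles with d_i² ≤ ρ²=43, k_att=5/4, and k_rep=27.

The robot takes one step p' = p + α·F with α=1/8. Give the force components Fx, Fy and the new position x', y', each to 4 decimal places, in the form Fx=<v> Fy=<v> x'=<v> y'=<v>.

Fx=4.9066 Fy=9.1237 x'=0.6133 y'=0.1405

F_att = 5/4·(g−p) = 5/4·(4,7) = (5.0000,8.7500)
o1: d²=208 > ρ²=43 → inactive
o2: d²=202 > ρ²=43 → inactive
o3: d²=61 > ρ²=43 → inactive
o4: d²=17 ≤ ρ²=43; F_rep = 27·(-1,4)/17² = (-0.0934,0.3737)
F = F_att + ΣF_rep = (4.9066,9.1237)
p' = p + 1/8·F = (0.6133,0.1405)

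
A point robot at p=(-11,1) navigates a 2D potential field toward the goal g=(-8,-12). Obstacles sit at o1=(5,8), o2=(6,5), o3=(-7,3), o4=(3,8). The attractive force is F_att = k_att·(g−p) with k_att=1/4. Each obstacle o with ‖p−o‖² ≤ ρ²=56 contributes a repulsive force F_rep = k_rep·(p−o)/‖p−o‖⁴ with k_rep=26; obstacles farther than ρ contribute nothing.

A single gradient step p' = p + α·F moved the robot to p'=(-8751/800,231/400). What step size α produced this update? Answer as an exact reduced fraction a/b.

F_att = 1/4·(g−p) = 1/4·(3,-13) = (0.7500,-3.2500)
o1: d²=305 > ρ²=56 → inactive
o2: d²=305 > ρ²=56 → inactive
o3: d²=20 ≤ ρ²=56; F_rep = 26·(-4,-2)/20² = (-0.2600,-0.1300)
o4: d²=245 > ρ²=56 → inactive
F = F_att + ΣF_rep = (0.4900,-3.3800)
Δp = p'−p = (0.0612,-0.4225); α = Δx/Fx = (49/800) / (49/100) = 1/8
check: Δy/Fy = (-169/400) / (-169/50) = 1/8 ✓

α = 1/8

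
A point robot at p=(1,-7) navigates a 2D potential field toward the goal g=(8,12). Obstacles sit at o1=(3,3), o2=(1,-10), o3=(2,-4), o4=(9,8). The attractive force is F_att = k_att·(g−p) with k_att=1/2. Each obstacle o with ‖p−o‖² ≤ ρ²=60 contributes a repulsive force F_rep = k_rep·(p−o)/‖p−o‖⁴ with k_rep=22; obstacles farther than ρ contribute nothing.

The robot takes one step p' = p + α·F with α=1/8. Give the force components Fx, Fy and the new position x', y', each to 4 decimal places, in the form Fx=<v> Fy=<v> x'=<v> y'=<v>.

F_att = 1/2·(g−p) = 1/2·(7,19) = (3.5000,9.5000)
o1: d²=104 > ρ²=60 → inactive
o2: d²=9 ≤ ρ²=60; F_rep = 22·(0,3)/9² = (0.0000,0.8148)
o3: d²=10 ≤ ρ²=60; F_rep = 22·(-1,-3)/10² = (-0.2200,-0.6600)
o4: d²=289 > ρ²=60 → inactive
F = F_att + ΣF_rep = (3.2800,9.6548)
p' = p + 1/8·F = (1.4100,-5.7931)

Fx=3.2800 Fy=9.6548 x'=1.4100 y'=-5.7931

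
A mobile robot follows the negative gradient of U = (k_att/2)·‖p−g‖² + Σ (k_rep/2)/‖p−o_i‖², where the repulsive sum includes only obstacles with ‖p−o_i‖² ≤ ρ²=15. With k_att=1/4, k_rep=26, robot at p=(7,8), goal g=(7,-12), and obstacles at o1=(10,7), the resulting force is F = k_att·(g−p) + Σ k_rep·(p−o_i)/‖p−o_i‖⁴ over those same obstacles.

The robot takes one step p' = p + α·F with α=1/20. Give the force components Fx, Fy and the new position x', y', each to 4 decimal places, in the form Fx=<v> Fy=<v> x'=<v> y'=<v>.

Fx=-0.7800 Fy=-4.7400 x'=6.9610 y'=7.7630

F_att = 1/4·(g−p) = 1/4·(0,-20) = (0.0000,-5.0000)
o1: d²=10 ≤ ρ²=15; F_rep = 26·(-3,1)/10² = (-0.7800,0.2600)
F = F_att + ΣF_rep = (-0.7800,-4.7400)
p' = p + 1/20·F = (6.9610,7.7630)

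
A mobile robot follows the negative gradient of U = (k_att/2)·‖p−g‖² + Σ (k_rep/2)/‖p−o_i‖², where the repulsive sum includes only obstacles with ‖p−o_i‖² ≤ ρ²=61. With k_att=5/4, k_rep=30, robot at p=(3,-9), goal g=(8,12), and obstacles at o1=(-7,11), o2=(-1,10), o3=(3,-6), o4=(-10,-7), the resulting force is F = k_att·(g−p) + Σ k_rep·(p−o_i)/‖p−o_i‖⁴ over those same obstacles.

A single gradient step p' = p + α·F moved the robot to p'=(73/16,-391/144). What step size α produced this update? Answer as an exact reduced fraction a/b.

α = 1/4

F_att = 5/4·(g−p) = 5/4·(5,21) = (6.2500,26.2500)
o1: d²=500 > ρ²=61 → inactive
o2: d²=377 > ρ²=61 → inactive
o3: d²=9 ≤ ρ²=61; F_rep = 30·(0,-3)/9² = (0.0000,-1.1111)
o4: d²=173 > ρ²=61 → inactive
F = F_att + ΣF_rep = (6.2500,25.1389)
Δp = p'−p = (1.5625,6.2847); α = Δx/Fx = (25/16) / (25/4) = 1/4
check: Δy/Fy = (905/144) / (905/36) = 1/4 ✓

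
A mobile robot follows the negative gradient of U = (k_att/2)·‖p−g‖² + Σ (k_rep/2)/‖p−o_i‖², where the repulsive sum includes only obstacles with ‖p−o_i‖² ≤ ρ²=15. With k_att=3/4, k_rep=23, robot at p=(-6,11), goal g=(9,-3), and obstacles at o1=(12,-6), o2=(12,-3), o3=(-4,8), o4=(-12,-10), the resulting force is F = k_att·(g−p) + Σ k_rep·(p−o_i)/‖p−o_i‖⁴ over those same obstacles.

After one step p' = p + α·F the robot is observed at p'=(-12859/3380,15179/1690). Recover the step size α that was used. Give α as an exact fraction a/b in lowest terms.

F_att = 3/4·(g−p) = 3/4·(15,-14) = (11.2500,-10.5000)
o1: d²=613 > ρ²=15 → inactive
o2: d²=520 > ρ²=15 → inactive
o3: d²=13 ≤ ρ²=15; F_rep = 23·(-2,3)/13² = (-0.2722,0.4083)
o4: d²=477 > ρ²=15 → inactive
F = F_att + ΣF_rep = (10.9778,-10.0917)
Δp = p'−p = (2.1956,-2.0183); α = Δx/Fx = (7421/3380) / (7421/676) = 1/5
check: Δy/Fy = (-3411/1690) / (-3411/338) = 1/5 ✓

α = 1/5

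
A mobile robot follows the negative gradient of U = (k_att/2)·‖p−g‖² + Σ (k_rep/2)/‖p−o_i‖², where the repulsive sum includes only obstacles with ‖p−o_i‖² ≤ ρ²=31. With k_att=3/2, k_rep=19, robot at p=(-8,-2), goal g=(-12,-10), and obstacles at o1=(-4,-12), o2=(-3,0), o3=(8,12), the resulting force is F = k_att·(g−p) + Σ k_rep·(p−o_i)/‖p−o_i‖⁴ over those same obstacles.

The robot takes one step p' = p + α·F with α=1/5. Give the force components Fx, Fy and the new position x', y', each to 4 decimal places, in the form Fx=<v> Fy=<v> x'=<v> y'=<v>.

Fx=-6.1130 Fy=-12.0452 x'=-9.2226 y'=-4.4090

F_att = 3/2·(g−p) = 3/2·(-4,-8) = (-6.0000,-12.0000)
o1: d²=116 > ρ²=31 → inactive
o2: d²=29 ≤ ρ²=31; F_rep = 19·(-5,-2)/29² = (-0.1130,-0.0452)
o3: d²=452 > ρ²=31 → inactive
F = F_att + ΣF_rep = (-6.1130,-12.0452)
p' = p + 1/5·F = (-9.2226,-4.4090)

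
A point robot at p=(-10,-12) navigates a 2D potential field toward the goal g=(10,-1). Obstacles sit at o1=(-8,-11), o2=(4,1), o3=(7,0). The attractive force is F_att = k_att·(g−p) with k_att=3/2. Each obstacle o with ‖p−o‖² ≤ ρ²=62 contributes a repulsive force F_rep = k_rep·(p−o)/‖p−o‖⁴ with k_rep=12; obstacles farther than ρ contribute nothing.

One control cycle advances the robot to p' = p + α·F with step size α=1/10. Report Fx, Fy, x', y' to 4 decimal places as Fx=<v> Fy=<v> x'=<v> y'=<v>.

Fx=29.0400 Fy=16.0200 x'=-7.0960 y'=-10.3980

F_att = 3/2·(g−p) = 3/2·(20,11) = (30.0000,16.5000)
o1: d²=5 ≤ ρ²=62; F_rep = 12·(-2,-1)/5² = (-0.9600,-0.4800)
o2: d²=365 > ρ²=62 → inactive
o3: d²=433 > ρ²=62 → inactive
F = F_att + ΣF_rep = (29.0400,16.0200)
p' = p + 1/10·F = (-7.0960,-10.3980)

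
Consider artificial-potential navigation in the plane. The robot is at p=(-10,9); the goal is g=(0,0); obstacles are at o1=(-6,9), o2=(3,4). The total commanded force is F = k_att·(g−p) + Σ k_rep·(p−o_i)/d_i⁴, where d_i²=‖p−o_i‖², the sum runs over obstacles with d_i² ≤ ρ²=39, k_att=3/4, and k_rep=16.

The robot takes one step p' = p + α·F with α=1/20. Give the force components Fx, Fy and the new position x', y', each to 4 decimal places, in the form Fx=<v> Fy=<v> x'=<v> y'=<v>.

F_att = 3/4·(g−p) = 3/4·(10,-9) = (7.5000,-6.7500)
o1: d²=16 ≤ ρ²=39; F_rep = 16·(-4,0)/16² = (-0.2500,0.0000)
o2: d²=194 > ρ²=39 → inactive
F = F_att + ΣF_rep = (7.2500,-6.7500)
p' = p + 1/20·F = (-9.6375,8.6625)

Fx=7.2500 Fy=-6.7500 x'=-9.6375 y'=8.6625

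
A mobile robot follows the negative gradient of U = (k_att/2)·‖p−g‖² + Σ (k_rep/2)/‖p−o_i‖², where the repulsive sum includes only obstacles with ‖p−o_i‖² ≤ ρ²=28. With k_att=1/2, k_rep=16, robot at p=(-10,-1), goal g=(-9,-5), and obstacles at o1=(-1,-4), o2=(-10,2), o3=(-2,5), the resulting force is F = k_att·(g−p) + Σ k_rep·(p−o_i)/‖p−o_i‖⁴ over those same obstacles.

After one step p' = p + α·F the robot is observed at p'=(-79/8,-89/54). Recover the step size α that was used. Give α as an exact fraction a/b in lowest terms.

α = 1/4

F_att = 1/2·(g−p) = 1/2·(1,-4) = (0.5000,-2.0000)
o1: d²=90 > ρ²=28 → inactive
o2: d²=9 ≤ ρ²=28; F_rep = 16·(0,-3)/9² = (0.0000,-0.5926)
o3: d²=100 > ρ²=28 → inactive
F = F_att + ΣF_rep = (0.5000,-2.5926)
Δp = p'−p = (0.1250,-0.6481); α = Δx/Fx = (1/8) / (1/2) = 1/4
check: Δy/Fy = (-35/54) / (-70/27) = 1/4 ✓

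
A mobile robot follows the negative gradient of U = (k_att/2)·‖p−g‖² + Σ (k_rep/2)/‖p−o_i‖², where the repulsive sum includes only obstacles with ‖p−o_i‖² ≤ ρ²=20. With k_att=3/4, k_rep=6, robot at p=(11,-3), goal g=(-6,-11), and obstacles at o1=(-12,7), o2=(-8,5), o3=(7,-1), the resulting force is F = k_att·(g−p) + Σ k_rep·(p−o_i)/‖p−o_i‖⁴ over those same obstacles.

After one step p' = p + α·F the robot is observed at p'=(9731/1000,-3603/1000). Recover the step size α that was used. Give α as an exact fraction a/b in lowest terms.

α = 1/10

F_att = 3/4·(g−p) = 3/4·(-17,-8) = (-12.7500,-6.0000)
o1: d²=629 > ρ²=20 → inactive
o2: d²=425 > ρ²=20 → inactive
o3: d²=20 ≤ ρ²=20; F_rep = 6·(4,-2)/20² = (0.0600,-0.0300)
F = F_att + ΣF_rep = (-12.6900,-6.0300)
Δp = p'−p = (-1.2690,-0.6030); α = Δx/Fx = (-1269/1000) / (-1269/100) = 1/10
check: Δy/Fy = (-603/1000) / (-603/100) = 1/10 ✓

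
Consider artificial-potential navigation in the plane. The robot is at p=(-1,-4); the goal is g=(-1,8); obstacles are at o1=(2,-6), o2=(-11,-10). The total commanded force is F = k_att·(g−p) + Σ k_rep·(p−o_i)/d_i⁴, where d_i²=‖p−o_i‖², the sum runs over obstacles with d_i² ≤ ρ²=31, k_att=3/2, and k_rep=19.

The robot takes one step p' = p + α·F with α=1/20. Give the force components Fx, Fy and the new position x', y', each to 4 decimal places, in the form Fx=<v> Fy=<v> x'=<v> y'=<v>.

Fx=-0.3373 Fy=18.2249 x'=-1.0169 y'=-3.0888

F_att = 3/2·(g−p) = 3/2·(0,12) = (0.0000,18.0000)
o1: d²=13 ≤ ρ²=31; F_rep = 19·(-3,2)/13² = (-0.3373,0.2249)
o2: d²=136 > ρ²=31 → inactive
F = F_att + ΣF_rep = (-0.3373,18.2249)
p' = p + 1/20·F = (-1.0169,-3.0888)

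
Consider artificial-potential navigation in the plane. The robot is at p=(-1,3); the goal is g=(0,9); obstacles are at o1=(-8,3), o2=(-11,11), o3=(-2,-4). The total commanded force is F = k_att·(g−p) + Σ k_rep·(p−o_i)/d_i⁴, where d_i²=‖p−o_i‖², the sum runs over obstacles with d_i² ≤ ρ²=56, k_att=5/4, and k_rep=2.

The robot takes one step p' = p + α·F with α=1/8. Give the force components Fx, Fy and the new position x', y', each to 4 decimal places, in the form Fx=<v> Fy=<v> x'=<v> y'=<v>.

Fx=1.2566 Fy=7.5056 x'=-0.8429 y'=3.9382

F_att = 5/4·(g−p) = 5/4·(1,6) = (1.2500,7.5000)
o1: d²=49 ≤ ρ²=56; F_rep = 2·(7,0)/49² = (0.0058,0.0000)
o2: d²=164 > ρ²=56 → inactive
o3: d²=50 ≤ ρ²=56; F_rep = 2·(1,7)/50² = (0.0008,0.0056)
F = F_att + ΣF_rep = (1.2566,7.5056)
p' = p + 1/8·F = (-0.8429,3.9382)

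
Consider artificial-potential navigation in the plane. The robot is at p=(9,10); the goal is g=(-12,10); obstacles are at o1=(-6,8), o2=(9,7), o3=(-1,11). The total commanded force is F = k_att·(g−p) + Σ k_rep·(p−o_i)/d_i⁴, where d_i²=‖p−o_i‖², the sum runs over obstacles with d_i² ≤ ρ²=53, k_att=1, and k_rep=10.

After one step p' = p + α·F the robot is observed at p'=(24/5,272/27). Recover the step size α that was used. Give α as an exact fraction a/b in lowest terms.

α = 1/5

F_att = 1·(g−p) = 1·(-21,0) = (-21.0000,0.0000)
o1: d²=229 > ρ²=53 → inactive
o2: d²=9 ≤ ρ²=53; F_rep = 10·(0,3)/9² = (0.0000,0.3704)
o3: d²=101 > ρ²=53 → inactive
F = F_att + ΣF_rep = (-21.0000,0.3704)
Δp = p'−p = (-4.2000,0.0741); α = Δx/Fx = (-21/5) / (-21) = 1/5
check: Δy/Fy = (2/27) / (10/27) = 1/5 ✓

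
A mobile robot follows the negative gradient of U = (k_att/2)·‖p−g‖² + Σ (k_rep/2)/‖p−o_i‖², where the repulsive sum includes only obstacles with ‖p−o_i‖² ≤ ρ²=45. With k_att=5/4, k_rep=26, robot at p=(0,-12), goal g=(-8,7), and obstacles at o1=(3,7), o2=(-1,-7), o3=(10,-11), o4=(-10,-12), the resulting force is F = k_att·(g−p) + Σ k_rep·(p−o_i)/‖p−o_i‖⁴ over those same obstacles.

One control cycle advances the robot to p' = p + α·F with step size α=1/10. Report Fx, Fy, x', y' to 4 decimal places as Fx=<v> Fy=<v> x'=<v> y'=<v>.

Fx=-9.9615 Fy=23.5577 x'=-0.9962 y'=-9.6442

F_att = 5/4·(g−p) = 5/4·(-8,19) = (-10.0000,23.7500)
o1: d²=370 > ρ²=45 → inactive
o2: d²=26 ≤ ρ²=45; F_rep = 26·(1,-5)/26² = (0.0385,-0.1923)
o3: d²=101 > ρ²=45 → inactive
o4: d²=100 > ρ²=45 → inactive
F = F_att + ΣF_rep = (-9.9615,23.5577)
p' = p + 1/10·F = (-0.9962,-9.6442)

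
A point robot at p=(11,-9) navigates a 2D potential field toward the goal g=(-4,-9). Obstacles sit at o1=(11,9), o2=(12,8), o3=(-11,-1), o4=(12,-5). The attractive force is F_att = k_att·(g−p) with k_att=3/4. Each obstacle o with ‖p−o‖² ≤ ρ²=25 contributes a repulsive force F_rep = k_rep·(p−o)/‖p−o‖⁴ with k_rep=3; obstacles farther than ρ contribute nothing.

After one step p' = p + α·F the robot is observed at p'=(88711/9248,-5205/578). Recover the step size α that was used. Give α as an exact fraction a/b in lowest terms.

α = 1/8

F_att = 3/4·(g−p) = 3/4·(-15,0) = (-11.2500,0.0000)
o1: d²=324 > ρ²=25 → inactive
o2: d²=290 > ρ²=25 → inactive
o3: d²=548 > ρ²=25 → inactive
o4: d²=17 ≤ ρ²=25; F_rep = 3·(-1,-4)/17² = (-0.0104,-0.0415)
F = F_att + ΣF_rep = (-11.2604,-0.0415)
Δp = p'−p = (-1.4075,-0.0052); α = Δx/Fx = (-13017/9248) / (-13017/1156) = 1/8
check: Δy/Fy = (-3/578) / (-12/289) = 1/8 ✓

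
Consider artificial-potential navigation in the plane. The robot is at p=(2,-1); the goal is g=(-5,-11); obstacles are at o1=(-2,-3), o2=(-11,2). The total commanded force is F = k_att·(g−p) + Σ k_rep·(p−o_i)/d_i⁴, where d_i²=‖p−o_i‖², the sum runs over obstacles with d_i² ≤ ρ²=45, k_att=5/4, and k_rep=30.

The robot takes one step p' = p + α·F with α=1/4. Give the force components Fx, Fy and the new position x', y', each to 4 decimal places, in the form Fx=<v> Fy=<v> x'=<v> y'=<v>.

Fx=-8.4500 Fy=-12.3500 x'=-0.1125 y'=-4.0875

F_att = 5/4·(g−p) = 5/4·(-7,-10) = (-8.7500,-12.5000)
o1: d²=20 ≤ ρ²=45; F_rep = 30·(4,2)/20² = (0.3000,0.1500)
o2: d²=178 > ρ²=45 → inactive
F = F_att + ΣF_rep = (-8.4500,-12.3500)
p' = p + 1/4·F = (-0.1125,-4.0875)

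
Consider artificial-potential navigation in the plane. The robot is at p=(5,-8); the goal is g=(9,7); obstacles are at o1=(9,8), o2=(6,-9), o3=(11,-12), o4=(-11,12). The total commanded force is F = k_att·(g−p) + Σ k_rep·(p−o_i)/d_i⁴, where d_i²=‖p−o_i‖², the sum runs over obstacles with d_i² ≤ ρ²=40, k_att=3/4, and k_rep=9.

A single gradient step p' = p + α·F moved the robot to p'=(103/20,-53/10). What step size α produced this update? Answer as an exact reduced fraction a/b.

F_att = 3/4·(g−p) = 3/4·(4,15) = (3.0000,11.2500)
o1: d²=272 > ρ²=40 → inactive
o2: d²=2 ≤ ρ²=40; F_rep = 9·(-1,1)/2² = (-2.2500,2.2500)
o3: d²=52 > ρ²=40 → inactive
o4: d²=656 > ρ²=40 → inactive
F = F_att + ΣF_rep = (0.7500,13.5000)
Δp = p'−p = (0.1500,2.7000); α = Δx/Fx = (3/20) / (3/4) = 1/5
check: Δy/Fy = (27/10) / (27/2) = 1/5 ✓

α = 1/5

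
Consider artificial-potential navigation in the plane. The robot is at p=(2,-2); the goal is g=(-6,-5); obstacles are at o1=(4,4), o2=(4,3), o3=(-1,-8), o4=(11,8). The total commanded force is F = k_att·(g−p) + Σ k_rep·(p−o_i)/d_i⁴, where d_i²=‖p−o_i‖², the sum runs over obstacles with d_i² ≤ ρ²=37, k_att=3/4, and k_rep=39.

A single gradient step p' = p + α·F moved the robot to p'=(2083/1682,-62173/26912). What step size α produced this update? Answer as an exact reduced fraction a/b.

α = 1/8

F_att = 3/4·(g−p) = 3/4·(-8,-3) = (-6.0000,-2.2500)
o1: d²=40 > ρ²=37 → inactive
o2: d²=29 ≤ ρ²=37; F_rep = 39·(-2,-5)/29² = (-0.0927,-0.2319)
o3: d²=45 > ρ²=37 → inactive
o4: d²=181 > ρ²=37 → inactive
F = F_att + ΣF_rep = (-6.0927,-2.4819)
Δp = p'−p = (-0.7616,-0.3102); α = Δx/Fx = (-1281/1682) / (-5124/841) = 1/8
check: Δy/Fy = (-8349/26912) / (-8349/3364) = 1/8 ✓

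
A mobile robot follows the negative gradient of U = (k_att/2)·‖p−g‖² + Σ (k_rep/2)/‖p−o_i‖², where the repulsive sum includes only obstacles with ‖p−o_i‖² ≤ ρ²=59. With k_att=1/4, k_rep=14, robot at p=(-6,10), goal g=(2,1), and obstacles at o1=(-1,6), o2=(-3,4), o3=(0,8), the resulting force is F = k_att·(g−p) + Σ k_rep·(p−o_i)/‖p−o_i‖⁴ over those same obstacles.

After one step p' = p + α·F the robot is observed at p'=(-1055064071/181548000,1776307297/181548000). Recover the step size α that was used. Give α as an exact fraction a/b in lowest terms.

F_att = 1/4·(g−p) = 1/4·(8,-9) = (2.0000,-2.2500)
o1: d²=41 ≤ ρ²=59; F_rep = 14·(-5,4)/41² = (-0.0416,0.0333)
o2: d²=45 ≤ ρ²=59; F_rep = 14·(-3,6)/45² = (-0.0207,0.0415)
o3: d²=40 ≤ ρ²=59; F_rep = 14·(-6,2)/40² = (-0.0525,0.0175)
F = F_att + ΣF_rep = (1.8851,-2.1577)
Δp = p'−p = (0.1885,-0.2158); α = Δx/Fx = (34223929/181548000) / (34223929/18154800) = 1/10
check: Δy/Fy = (-39172703/181548000) / (-39172703/18154800) = 1/10 ✓

α = 1/10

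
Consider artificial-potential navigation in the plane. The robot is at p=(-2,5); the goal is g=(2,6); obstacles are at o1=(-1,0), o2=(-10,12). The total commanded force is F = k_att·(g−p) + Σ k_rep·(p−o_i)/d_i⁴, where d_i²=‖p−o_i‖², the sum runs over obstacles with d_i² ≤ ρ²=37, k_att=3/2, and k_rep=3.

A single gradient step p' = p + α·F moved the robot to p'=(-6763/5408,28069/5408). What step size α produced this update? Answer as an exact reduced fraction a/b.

F_att = 3/2·(g−p) = 3/2·(4,1) = (6.0000,1.5000)
o1: d²=26 ≤ ρ²=37; F_rep = 3·(-1,5)/26² = (-0.0044,0.0222)
o2: d²=113 > ρ²=37 → inactive
F = F_att + ΣF_rep = (5.9956,1.5222)
Δp = p'−p = (0.7494,0.1903); α = Δx/Fx = (4053/5408) / (4053/676) = 1/8
check: Δy/Fy = (1029/5408) / (1029/676) = 1/8 ✓

α = 1/8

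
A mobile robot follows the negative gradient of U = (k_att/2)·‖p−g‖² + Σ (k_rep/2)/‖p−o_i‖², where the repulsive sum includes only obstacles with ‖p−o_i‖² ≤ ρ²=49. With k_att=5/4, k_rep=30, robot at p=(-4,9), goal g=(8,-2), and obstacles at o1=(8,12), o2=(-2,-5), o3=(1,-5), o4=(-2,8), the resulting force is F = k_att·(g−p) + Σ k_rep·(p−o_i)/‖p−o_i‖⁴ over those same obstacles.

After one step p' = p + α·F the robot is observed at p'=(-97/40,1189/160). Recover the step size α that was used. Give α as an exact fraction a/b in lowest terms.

α = 1/8

F_att = 5/4·(g−p) = 5/4·(12,-11) = (15.0000,-13.7500)
o1: d²=153 > ρ²=49 → inactive
o2: d²=200 > ρ²=49 → inactive
o3: d²=221 > ρ²=49 → inactive
o4: d²=5 ≤ ρ²=49; F_rep = 30·(-2,1)/5² = (-2.4000,1.2000)
F = F_att + ΣF_rep = (12.6000,-12.5500)
Δp = p'−p = (1.5750,-1.5688); α = Δx/Fx = (63/40) / (63/5) = 1/8
check: Δy/Fy = (-251/160) / (-251/20) = 1/8 ✓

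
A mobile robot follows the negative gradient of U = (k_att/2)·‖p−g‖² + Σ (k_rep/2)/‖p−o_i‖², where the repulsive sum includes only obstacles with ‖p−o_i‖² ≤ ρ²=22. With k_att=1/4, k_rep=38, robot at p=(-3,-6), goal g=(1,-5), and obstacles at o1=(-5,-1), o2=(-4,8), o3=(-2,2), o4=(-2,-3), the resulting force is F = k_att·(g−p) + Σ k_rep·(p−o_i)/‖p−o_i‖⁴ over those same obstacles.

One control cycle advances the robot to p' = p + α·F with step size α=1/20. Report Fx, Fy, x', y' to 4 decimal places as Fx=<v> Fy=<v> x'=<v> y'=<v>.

F_att = 1/4·(g−p) = 1/4·(4,1) = (1.0000,0.2500)
o1: d²=29 > ρ²=22 → inactive
o2: d²=197 > ρ²=22 → inactive
o3: d²=65 > ρ²=22 → inactive
o4: d²=10 ≤ ρ²=22; F_rep = 38·(-1,-3)/10² = (-0.3800,-1.1400)
F = F_att + ΣF_rep = (0.6200,-0.8900)
p' = p + 1/20·F = (-2.9690,-6.0445)

Fx=0.6200 Fy=-0.8900 x'=-2.9690 y'=-6.0445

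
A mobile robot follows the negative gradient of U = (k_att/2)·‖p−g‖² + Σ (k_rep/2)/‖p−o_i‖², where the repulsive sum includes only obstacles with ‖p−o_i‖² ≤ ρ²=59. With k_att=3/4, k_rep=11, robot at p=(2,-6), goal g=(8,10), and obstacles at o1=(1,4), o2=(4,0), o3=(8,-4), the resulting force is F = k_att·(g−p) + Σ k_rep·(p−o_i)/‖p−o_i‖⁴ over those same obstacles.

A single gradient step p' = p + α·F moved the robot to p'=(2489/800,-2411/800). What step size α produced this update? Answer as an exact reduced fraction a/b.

α = 1/4

F_att = 3/4·(g−p) = 3/4·(6,16) = (4.5000,12.0000)
o1: d²=101 > ρ²=59 → inactive
o2: d²=40 ≤ ρ²=59; F_rep = 11·(-2,-6)/40² = (-0.0138,-0.0413)
o3: d²=40 ≤ ρ²=59; F_rep = 11·(-6,-2)/40² = (-0.0413,-0.0138)
F = F_att + ΣF_rep = (4.4450,11.9450)
Δp = p'−p = (1.1113,2.9863); α = Δx/Fx = (889/800) / (889/200) = 1/4
check: Δy/Fy = (2389/800) / (2389/200) = 1/4 ✓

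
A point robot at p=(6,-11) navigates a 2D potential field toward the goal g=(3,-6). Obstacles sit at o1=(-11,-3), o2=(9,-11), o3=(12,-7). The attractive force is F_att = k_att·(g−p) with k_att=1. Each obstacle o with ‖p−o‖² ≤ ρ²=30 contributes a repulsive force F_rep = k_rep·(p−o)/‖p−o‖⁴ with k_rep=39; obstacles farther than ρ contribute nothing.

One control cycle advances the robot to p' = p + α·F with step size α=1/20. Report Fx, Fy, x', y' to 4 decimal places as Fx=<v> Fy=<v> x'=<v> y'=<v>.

Fx=-4.4444 Fy=5.0000 x'=5.7778 y'=-10.7500

F_att = 1·(g−p) = 1·(-3,5) = (-3.0000,5.0000)
o1: d²=353 > ρ²=30 → inactive
o2: d²=9 ≤ ρ²=30; F_rep = 39·(-3,0)/9² = (-1.4444,0.0000)
o3: d²=52 > ρ²=30 → inactive
F = F_att + ΣF_rep = (-4.4444,5.0000)
p' = p + 1/20·F = (5.7778,-10.7500)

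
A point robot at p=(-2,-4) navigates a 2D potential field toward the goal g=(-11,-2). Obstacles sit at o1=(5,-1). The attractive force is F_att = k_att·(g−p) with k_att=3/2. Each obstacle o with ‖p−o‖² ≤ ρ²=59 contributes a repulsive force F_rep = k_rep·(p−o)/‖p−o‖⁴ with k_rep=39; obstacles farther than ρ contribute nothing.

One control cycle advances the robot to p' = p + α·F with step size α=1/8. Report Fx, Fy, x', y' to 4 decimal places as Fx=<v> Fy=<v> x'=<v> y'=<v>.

F_att = 3/2·(g−p) = 3/2·(-9,2) = (-13.5000,3.0000)
o1: d²=58 ≤ ρ²=59; F_rep = 39·(-7,-3)/58² = (-0.0812,-0.0348)
F = F_att + ΣF_rep = (-13.5812,2.9652)
p' = p + 1/8·F = (-3.6976,-3.6293)

Fx=-13.5812 Fy=2.9652 x'=-3.6976 y'=-3.6293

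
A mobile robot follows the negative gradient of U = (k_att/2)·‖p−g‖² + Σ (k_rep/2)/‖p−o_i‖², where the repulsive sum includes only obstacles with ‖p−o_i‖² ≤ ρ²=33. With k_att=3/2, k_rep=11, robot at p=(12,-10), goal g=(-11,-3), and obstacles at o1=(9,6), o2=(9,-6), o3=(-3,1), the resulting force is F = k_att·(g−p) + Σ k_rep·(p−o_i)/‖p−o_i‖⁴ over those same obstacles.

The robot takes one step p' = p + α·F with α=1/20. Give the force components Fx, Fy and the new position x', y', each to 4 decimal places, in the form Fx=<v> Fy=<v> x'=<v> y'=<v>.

Fx=-34.4472 Fy=10.4296 x'=10.2776 y'=-9.4785

F_att = 3/2·(g−p) = 3/2·(-23,7) = (-34.5000,10.5000)
o1: d²=265 > ρ²=33 → inactive
o2: d²=25 ≤ ρ²=33; F_rep = 11·(3,-4)/25² = (0.0528,-0.0704)
o3: d²=346 > ρ²=33 → inactive
F = F_att + ΣF_rep = (-34.4472,10.4296)
p' = p + 1/20·F = (10.2776,-9.4785)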